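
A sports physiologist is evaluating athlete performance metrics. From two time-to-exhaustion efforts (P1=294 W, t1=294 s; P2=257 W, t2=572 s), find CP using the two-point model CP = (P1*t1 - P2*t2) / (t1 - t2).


Work in trial 1 = 86436 J
Work in trial 2 = 147004 J
Delta work = -60568 J
Delta time = -278 s
CP = -60568 / -278 = 217.87 W

217.87 W


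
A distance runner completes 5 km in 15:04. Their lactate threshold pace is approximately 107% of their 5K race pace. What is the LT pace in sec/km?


Convert to seconds: 15 min 4 s = 904 s
Pace per km = 904 / 5 = 180.8 s/km
LT pace = 180.8 * 1.07 = 193.46 s/km

193.46 s/km


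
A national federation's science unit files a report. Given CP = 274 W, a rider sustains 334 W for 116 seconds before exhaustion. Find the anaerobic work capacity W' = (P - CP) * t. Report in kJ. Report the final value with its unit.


Excess power = 334 - 274 = 60 W
Work above CP = 60 * 116 = 6960 J
W' = 6.96 kJ

6.96 kJ


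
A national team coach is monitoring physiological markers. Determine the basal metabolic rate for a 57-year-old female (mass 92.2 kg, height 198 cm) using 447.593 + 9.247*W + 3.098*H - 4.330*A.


BMR = 447.593 + 9.247*92.2 + 3.098*198 - 4.330*57
= 1666.76 kcal/day

1666.76 kcal/day


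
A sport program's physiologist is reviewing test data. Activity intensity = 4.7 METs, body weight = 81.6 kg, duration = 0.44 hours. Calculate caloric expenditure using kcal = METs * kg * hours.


kcal = 4.7 * 81.6 * 0.44
= 383.52 * 0.44
= 168.75 kcal

168.75 kcal


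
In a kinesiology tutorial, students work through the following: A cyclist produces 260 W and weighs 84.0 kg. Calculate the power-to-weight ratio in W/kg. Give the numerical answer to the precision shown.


P/W = power / mass
= 260 / 84.0
= 3.095 W/kg

3.095 W/kg


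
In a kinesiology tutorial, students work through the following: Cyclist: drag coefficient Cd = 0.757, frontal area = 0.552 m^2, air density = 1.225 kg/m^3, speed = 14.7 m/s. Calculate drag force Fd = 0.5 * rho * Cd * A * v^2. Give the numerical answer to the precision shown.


v^2 = 14.7^2 = 216.09
Fd = 0.5 * 1.225 * 0.757 * 0.552 * 216.09
= 55.306 N

55.306 N


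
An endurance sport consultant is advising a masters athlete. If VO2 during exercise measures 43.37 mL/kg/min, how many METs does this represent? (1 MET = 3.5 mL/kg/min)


METs = VO2 / 3.5 = 43.37 / 3.5 = 12.39

12.39 METs


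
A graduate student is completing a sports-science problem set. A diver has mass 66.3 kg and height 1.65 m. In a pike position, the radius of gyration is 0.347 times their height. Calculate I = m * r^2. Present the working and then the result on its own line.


r = 0.347 * 1.65 = 0.57255 m
I = m * r^2 = 66.3 * 0.327814 = 21.734 kg*m^2

21.734 kg*m^2


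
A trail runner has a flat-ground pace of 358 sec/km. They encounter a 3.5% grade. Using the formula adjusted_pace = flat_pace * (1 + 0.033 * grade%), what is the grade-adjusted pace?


Grade factor = 1 + 0.033 * 3.5 = 1.1155
Adjusted = 358 * 1.1155 = 399.35 sec/km

399.35 s/km


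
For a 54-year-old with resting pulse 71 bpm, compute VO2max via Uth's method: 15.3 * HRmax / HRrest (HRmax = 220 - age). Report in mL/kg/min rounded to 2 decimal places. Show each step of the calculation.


Step 1: HRmax = 220 - 54 = 166 bpm
Step 2: Ratio = 166 / 71 = 2.338
Step 3: VO2max = 15.3 * 2.338 = 35.77 mL/kg/min

35.77 mL/kg/min


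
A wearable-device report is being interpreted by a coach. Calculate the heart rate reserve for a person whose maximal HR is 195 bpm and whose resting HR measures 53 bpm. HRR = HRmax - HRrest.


HRmax = 195 bpm
HRrest = 53 bpm
HRR = 195 - 53 = 142 bpm

142 bpm


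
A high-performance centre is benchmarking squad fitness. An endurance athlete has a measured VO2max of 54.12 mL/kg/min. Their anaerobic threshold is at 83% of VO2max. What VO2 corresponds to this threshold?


Anaerobic threshold VO2 = VO2max * 83%
= 54.12 * 0.83
= 44.92 mL/kg/min

44.92 mL/kg/min


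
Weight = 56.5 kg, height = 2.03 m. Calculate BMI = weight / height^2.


height^2 = 2.03^2 = 4.1209
BMI = 56.5 / 4.1209 = 13.71 kg/m^2

13.71 kg/m^2


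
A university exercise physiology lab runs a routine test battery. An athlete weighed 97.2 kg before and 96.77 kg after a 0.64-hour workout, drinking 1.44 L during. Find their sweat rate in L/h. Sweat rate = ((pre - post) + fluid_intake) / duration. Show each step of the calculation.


Body mass change = 0.43 kg
Total sweat loss = 0.43 + 1.44 = 1.87 L
Rate = 1.87 / 0.64 = 2.922 L/h

2.922 L/h


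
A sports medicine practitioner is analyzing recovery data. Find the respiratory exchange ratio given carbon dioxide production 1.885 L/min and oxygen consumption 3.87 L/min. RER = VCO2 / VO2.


VCO2 = 1.885 L/min
VO2 = 3.87 L/min
RER = 1.885 / 3.87 = 0.4871

0.4871


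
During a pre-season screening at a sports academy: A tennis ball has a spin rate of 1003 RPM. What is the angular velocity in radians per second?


Convert RPM to rad/s: multiply by 2*pi and divide by 60
omega = 1003 * 2 * pi / 60
= 105.034 rad/s

105.034 rad/s


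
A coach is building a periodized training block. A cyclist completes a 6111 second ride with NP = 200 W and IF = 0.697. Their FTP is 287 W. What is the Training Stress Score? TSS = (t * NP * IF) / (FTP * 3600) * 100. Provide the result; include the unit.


t * NP * IF = 6111 * 200 * 0.697 = 851873.4
FTP * 3600 = 1033200
TSS = (851873.4 / 1033200) * 100 = 82.45

82.45 TSS


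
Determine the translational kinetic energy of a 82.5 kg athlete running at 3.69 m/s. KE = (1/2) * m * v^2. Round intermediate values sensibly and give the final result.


KE = 0.5 * m * v^2
= 0.5 * 82.5 * 3.69^2
= 0.5 * 82.5 * 13.6161
= 561.66 J

561.66 J


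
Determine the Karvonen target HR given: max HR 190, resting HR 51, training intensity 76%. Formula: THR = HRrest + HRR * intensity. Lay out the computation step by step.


HRR = HRmax - HRrest = 190 - 51 = 139
THR = 51 + 139 * 0.76
= 156.64 bpm

156.64 bpm


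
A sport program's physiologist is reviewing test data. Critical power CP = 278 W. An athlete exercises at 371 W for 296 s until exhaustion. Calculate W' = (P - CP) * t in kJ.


P - CP = 371 - 278 = 93 W
W' = 93 * 296 = 27528 J
= 27528 / 1000 = 27.528 kJ

27.528 kJ


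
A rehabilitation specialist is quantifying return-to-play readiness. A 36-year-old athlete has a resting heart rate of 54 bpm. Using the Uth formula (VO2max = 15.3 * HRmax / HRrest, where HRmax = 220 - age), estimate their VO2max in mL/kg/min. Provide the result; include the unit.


HRmax = 220 - 36 = 184 bpm
Ratio = HRmax / HRrest = 184 / 54 = 3.4074
VO2max = 15.3 * 3.4074 = 52.13 mL/kg/min

52.13 mL/kg/min


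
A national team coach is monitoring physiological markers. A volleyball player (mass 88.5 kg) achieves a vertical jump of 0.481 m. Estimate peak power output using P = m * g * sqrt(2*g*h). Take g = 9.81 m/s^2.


2 * g * h = 2 * 9.81 * 0.481 = 9.43722
sqrt(9.43722) = 3.072006 m/s
P = 88.5 * 9.81 * 3.072006 = 2667.07 W

2667.07 W


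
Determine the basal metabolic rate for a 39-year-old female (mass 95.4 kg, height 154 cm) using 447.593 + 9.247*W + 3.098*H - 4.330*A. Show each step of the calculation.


BMR = 447.593 + 9.247*95.4 + 3.098*154 - 4.330*39
= 1637.98 kcal/day

1637.98 kcal/day


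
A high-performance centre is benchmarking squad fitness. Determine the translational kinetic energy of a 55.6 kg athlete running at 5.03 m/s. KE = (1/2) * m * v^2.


KE = 0.5 * m * v^2
= 0.5 * 55.6 * 5.03^2
= 0.5 * 55.6 * 25.3009
= 703.37 J

703.37 J


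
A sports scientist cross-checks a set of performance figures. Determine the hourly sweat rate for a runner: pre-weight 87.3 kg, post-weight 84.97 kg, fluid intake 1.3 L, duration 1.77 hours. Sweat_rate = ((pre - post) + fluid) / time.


Mass lost = 87.3 - 84.97 = 2.33 kg
Add fluid consumed: 2.33 + 1.3 = 3.63 L total sweat
Sweat rate = 3.63 / 1.77 = 2.051 L/h

2.051 L/h


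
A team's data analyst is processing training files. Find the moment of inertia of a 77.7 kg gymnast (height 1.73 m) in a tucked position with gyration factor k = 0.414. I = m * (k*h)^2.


Radius of gyration = 0.414 * 1.73 = 0.71622 m
I = 77.7 * 0.71622^2
= 77.7 * 0.512971
= 39.858 kg*m^2

39.858 kg*m^2


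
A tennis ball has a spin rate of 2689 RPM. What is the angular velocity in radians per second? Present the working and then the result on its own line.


Convert RPM to rad/s: multiply by 2*pi and divide by 60
omega = 2689 * 2 * pi / 60
= 281.591 rad/s

281.591 rad/s


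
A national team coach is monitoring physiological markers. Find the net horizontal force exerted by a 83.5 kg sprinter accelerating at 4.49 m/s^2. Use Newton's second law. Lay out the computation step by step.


Newton's second law: F = m * a
F = 83.5 * 4.49 = 374.92 N

374.92 N


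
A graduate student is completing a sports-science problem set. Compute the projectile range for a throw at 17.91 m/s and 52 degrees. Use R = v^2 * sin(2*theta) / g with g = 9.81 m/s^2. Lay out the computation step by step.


Two times the angle = 104 degrees
sin(104) = 0.970296
R = 320.7681 * 0.970296 / 9.81 = 31.727 m

31.727 m


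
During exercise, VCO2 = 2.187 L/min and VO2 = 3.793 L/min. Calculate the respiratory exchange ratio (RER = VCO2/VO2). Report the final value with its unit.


RER = VCO2 / VO2
= 2.187 / 3.793
= 0.5766

0.5766


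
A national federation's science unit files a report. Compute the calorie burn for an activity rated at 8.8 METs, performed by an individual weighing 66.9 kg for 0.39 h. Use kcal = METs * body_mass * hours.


Product of METs and mass = 8.8 * 66.9 = 588.72
Total kcal = 588.72 * 0.39 = 229.6 kcal

229.6 kcal


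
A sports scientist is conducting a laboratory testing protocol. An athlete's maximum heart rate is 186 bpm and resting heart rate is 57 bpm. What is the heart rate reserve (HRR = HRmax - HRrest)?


HRR = HRmax - HRrest
= 186 - 57
= 129 bpm

129 bpm


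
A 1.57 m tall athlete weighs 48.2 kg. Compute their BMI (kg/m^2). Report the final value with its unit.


height^2 = 2.4649 m^2
BMI = 48.2 / 2.4649 = 19.55 kg/m^2

19.55 kg/m^2


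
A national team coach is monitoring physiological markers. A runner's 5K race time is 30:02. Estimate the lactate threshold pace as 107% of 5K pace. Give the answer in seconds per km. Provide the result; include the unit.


Total race time = 30*60 + 2 = 1802 seconds
5K pace = 1802 / 5 = 360.4 sec/km
LT pace = 360.4 * 1.07 = 385.63 sec/km

385.63 s/km


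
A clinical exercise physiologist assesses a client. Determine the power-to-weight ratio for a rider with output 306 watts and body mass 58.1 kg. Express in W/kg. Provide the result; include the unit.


P/W = 306 / 58.1 = 5.267 W/kg

5.267 W/kg


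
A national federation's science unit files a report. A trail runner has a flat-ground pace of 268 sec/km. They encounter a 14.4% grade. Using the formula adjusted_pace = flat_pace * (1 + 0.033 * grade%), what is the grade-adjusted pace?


Grade factor = 1 + 0.033 * 14.4 = 1.4752
Adjusted = 268 * 1.4752 = 395.35 sec/km

395.35 s/km


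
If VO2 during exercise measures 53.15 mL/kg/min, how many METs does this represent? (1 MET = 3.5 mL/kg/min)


METs = VO2 / 3.5 = 53.15 / 3.5 = 15.19

15.19 METs


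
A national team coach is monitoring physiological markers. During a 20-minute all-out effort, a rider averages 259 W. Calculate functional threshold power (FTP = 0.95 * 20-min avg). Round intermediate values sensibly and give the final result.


FTP = 0.95 * 259
= 246.05 W

246.05 W


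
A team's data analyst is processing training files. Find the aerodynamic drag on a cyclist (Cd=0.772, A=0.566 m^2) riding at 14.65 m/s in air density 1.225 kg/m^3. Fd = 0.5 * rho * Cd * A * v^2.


Fd = 0.5 * 1.225 * 0.772 * 0.566 * 14.65^2
= 0.5 * 1.225 * 0.772 * 0.566 * 214.6225
= 57.44 N

57.44 N


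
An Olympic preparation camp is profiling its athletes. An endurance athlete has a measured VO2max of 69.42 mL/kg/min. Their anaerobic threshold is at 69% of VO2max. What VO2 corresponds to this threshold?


Anaerobic threshold VO2 = VO2max * 69%
= 69.42 * 0.69
= 47.9 mL/kg/min

47.9 mL/kg/min


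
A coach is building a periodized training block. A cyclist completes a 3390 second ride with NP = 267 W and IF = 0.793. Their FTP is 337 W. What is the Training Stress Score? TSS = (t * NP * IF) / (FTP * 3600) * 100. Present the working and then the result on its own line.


t * NP * IF = 3390 * 267 * 0.793 = 717768.09
FTP * 3600 = 1213200
TSS = (717768.09 / 1213200) * 100 = 59.16

59.16 TSS


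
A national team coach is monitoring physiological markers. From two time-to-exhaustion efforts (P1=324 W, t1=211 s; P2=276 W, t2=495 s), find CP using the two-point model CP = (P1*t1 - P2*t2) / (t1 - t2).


Work in trial 1 = 68364 J
Work in trial 2 = 136620 J
Delta work = -68256 J
Delta time = -284 s
CP = -68256 / -284 = 240.34 W

240.34 W


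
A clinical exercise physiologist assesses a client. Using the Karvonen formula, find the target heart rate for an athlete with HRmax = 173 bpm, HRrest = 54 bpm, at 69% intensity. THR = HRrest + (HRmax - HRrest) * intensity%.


HRR = 173 - 54 = 119
THR = 54 + 119 * 0.69
= 54 + 82.11
= 136.11 bpm

136.11 bpm


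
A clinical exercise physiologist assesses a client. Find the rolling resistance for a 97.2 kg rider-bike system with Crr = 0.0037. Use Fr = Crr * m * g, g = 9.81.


m * g = 97.2 * 9.81 = 953.532 N
Fr = 0.0037 * 953.532 = 3.528 N

3.528 N


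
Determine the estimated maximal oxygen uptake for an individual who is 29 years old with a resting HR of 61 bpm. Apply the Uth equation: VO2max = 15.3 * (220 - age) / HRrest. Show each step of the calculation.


HRmax = 220 - 29 = 191
VO2max = 15.3 * (191 / 61)
= 15.3 * 3.1311
= 47.91 mL/kg/min

47.91 mL/kg/min


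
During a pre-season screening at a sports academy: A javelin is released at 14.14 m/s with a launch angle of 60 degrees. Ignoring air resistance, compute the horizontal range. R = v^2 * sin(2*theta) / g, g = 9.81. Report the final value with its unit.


Launch speed squared = 199.9396
sin(2 * 60 deg) = 0.866025
Range = 199.9396 * 0.866025 / 9.81
= 17.651 m

17.651 m


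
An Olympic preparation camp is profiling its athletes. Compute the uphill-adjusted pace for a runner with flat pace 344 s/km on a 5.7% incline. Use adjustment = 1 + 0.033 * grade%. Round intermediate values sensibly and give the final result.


Adjustment factor = 1 + 0.033 * 5.7 = 1.1881
Grade-adjusted pace = 344 * 1.1881 = 408.71 s/km

408.71 s/km


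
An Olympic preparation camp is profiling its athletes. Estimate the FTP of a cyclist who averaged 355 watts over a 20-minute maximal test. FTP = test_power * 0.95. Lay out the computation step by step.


FTP = 355 * 0.95 = 337.25 W

337.25 W


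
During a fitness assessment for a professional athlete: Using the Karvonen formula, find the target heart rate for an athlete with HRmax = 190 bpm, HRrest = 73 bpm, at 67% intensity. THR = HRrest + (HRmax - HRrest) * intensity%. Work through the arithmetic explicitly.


HRR = 190 - 73 = 117
THR = 73 + 117 * 0.67
= 73 + 78.39
= 151.39 bpm

151.39 bpm


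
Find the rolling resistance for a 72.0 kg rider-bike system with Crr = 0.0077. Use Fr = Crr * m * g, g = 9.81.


m * g = 72.0 * 9.81 = 706.32 N
Fr = 0.0077 * 706.32 = 5.439 N

5.439 N


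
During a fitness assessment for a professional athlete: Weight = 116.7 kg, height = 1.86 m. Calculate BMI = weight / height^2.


height^2 = 1.86^2 = 3.4596
BMI = 116.7 / 3.4596 = 33.73 kg/m^2

33.73 kg/m^2


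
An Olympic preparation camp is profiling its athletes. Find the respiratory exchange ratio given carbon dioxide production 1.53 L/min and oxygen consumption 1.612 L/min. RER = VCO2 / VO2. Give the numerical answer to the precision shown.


VCO2 = 1.53 L/min
VO2 = 1.612 L/min
RER = 1.53 / 1.612 = 0.9491

0.9491


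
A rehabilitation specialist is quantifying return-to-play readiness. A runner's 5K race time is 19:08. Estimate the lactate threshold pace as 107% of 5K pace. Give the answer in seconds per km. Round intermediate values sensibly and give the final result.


Total race time = 19*60 + 8 = 1148 seconds
5K pace = 1148 / 5 = 229.6 sec/km
LT pace = 229.6 * 1.07 = 245.67 sec/km

245.67 s/km


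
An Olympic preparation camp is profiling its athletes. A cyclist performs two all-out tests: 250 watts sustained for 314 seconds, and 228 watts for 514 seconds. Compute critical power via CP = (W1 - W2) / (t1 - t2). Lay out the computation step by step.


W1 = P1 * t1 = 250 * 314 = 78500 J
W2 = P2 * t2 = 228 * 514 = 117192 J
CP = (78500 - 117192) / (314 - 514)
= 193.46 W

193.46 W


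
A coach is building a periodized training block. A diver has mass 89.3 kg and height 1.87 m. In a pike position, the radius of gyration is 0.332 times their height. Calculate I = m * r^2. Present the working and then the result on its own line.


r = 0.332 * 1.87 = 0.62084 m
I = m * r^2 = 89.3 * 0.385442 = 34.42 kg*m^2

34.42 kg*m^2


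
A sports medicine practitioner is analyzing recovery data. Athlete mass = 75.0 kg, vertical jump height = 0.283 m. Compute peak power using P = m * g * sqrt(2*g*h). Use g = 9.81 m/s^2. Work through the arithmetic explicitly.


sqrt(2 * 9.81 * 0.283) = sqrt(5.55246) = 2.356366 m/s
P = 75.0 * 9.81 * 2.356366
= 1733.7 W

1733.7 W


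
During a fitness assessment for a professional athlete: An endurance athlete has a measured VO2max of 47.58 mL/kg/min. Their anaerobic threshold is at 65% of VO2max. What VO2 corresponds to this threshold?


Anaerobic threshold VO2 = VO2max * 65%
= 47.58 * 0.65
= 30.93 mL/kg/min

30.93 mL/kg/min


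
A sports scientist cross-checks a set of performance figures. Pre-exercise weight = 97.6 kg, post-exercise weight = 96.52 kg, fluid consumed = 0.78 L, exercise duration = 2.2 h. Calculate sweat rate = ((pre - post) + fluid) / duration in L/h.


Weight loss = 97.6 - 96.52 = 1.08 kg (approx L)
Total sweat = 1.08 + 0.78 = 1.86 L
Sweat rate = 1.86 / 2.2 = 0.845 L/h

0.845 L/h


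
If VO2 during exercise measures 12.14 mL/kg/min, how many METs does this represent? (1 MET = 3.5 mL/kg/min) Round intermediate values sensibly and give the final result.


METs = VO2 / 3.5 = 12.14 / 3.5 = 3.47

3.47 METs


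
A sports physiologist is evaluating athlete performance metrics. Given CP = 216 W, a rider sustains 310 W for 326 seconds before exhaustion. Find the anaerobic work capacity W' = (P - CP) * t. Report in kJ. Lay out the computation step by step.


Excess power = 310 - 216 = 94 W
Work above CP = 94 * 326 = 30644 J
W' = 30.644 kJ

30.644 kJ


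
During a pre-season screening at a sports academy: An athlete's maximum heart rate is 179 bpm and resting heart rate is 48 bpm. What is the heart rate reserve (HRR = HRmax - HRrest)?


HRR = HRmax - HRrest
= 179 - 48
= 131 bpm

131 bpm


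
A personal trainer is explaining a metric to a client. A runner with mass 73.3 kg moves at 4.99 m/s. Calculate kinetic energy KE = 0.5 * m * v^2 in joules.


v^2 = 4.99^2 = 24.9001
KE = 0.5 * 73.3 * 24.9001
= 912.59 J

912.59 J


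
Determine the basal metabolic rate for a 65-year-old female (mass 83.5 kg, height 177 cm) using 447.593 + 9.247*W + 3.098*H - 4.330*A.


BMR = 447.593 + 9.247*83.5 + 3.098*177 - 4.330*65
= 1486.61 kcal/day

1486.61 kcal/day


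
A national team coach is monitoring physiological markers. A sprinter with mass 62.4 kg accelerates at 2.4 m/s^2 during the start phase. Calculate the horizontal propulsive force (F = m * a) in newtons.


F = m * a
= 62.4 * 2.4
= 149.76 N

149.76 N


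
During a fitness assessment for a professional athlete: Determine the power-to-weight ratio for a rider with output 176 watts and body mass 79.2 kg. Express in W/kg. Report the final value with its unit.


P/W = 176 / 79.2 = 2.222 W/kg

2.222 W/kg


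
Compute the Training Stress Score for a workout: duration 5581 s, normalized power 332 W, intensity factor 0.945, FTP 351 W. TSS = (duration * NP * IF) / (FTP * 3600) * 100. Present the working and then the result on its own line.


Product = 5581 * 332 * 0.945 = 1750982.94
Base = 351 * 3600 = 1263600
TSS = 1750982.94 / 1263600 * 100 = 138.57

138.57 TSS


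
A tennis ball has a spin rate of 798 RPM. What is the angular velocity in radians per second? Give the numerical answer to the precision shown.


Convert RPM to rad/s: multiply by 2*pi and divide by 60
omega = 798 * 2 * pi / 60
= 83.566 rad/s

83.566 rad/s


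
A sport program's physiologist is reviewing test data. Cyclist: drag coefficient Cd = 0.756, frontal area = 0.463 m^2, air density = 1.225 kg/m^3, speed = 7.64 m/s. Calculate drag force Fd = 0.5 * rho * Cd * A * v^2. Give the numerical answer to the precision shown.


v^2 = 7.64^2 = 58.3696
Fd = 0.5 * 1.225 * 0.756 * 0.463 * 58.3696
= 12.514 N

12.514 N


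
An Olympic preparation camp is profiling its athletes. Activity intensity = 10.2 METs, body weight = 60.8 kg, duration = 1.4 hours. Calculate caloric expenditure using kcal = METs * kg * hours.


kcal = 10.2 * 60.8 * 1.4
= 620.16 * 1.4
= 868.22 kcal

868.22 kcal


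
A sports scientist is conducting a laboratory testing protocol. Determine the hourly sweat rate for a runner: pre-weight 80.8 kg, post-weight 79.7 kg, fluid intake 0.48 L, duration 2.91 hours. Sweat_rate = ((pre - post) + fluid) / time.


Mass lost = 80.8 - 79.7 = 1.1 kg
Add fluid consumed: 1.1 + 0.48 = 1.58 L total sweat
Sweat rate = 1.58 / 2.91 = 0.543 L/h

0.543 L/h


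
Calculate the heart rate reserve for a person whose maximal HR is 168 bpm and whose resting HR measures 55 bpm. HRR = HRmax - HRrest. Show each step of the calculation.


HRmax = 168 bpm
HRrest = 55 bpm
HRR = 168 - 55 = 113 bpm

113 bpm


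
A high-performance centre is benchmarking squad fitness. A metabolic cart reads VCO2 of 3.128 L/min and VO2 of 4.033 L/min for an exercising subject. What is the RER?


RER = VCO2 / VO2 = 3.128 / 4.033 = 0.7756

0.7756


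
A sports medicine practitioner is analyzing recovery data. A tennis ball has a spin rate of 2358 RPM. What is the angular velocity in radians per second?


Convert RPM to rad/s: multiply by 2*pi and divide by 60
omega = 2358 * 2 * pi / 60
= 246.929 rad/s

246.929 rad/s


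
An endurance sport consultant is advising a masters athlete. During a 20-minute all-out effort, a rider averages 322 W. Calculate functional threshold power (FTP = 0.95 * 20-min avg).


FTP = 0.95 * 322
= 305.9 W

305.9 W


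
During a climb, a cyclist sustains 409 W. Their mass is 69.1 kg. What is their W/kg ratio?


Power-to-weight = 409 W / 69.1 kg
= 5.919 W/kg

5.919 W/kg


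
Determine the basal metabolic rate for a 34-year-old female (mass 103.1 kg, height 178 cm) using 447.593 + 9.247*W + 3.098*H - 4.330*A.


BMR = 447.593 + 9.247*103.1 + 3.098*178 - 4.330*34
= 1805.18 kcal/day

1805.18 kcal/day


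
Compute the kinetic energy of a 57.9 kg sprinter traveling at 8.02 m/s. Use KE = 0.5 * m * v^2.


Velocity squared = 64.3204
KE = 0.5 * 57.9 * 64.3204 = 1862.08 J

1862.08 J


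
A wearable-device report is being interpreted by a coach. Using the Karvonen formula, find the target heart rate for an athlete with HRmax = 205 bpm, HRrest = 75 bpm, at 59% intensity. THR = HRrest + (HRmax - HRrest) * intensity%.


HRR = 205 - 75 = 130
THR = 75 + 130 * 0.59
= 75 + 76.7
= 151.7 bpm

151.7 bpm


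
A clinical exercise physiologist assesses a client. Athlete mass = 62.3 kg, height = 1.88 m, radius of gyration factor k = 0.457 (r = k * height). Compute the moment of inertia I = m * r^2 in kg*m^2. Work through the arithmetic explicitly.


r = k * height = 0.457 * 1.88 = 0.85916 m
r^2 = 0.85916^2 = 0.738156
I = 62.3 * 0.738156 = 45.987 kg*m^2

45.987 kg*m^2


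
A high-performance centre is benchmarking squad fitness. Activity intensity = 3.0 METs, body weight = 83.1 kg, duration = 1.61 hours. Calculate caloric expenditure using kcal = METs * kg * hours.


kcal = 3.0 * 83.1 * 1.61
= 249.3 * 1.61
= 401.37 kcal

401.37 kcal


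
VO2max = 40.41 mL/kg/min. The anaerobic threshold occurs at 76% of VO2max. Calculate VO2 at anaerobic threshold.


AT fraction = 76 / 100 = 0.76
AT VO2 = 40.41 * 0.76
= 30.71 mL/kg/min

30.71 mL/kg/min


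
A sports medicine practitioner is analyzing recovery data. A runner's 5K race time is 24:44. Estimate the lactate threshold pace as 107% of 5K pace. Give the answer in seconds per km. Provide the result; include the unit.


Total race time = 24*60 + 44 = 1484 seconds
5K pace = 1484 / 5 = 296.8 sec/km
LT pace = 296.8 * 1.07 = 317.58 sec/km

317.58 s/km


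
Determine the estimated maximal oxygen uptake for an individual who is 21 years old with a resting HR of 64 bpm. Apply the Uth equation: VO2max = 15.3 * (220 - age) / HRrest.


HRmax = 220 - 21 = 199
VO2max = 15.3 * (199 / 64)
= 15.3 * 3.1094
= 47.57 mL/kg/min

47.57 mL/kg/min


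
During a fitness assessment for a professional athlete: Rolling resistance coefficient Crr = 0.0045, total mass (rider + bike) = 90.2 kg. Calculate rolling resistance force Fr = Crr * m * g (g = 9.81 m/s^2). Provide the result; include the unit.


Fr = Crr * m * g
= 0.0045 * 90.2 * 9.81
= 3.982 N

3.982 N


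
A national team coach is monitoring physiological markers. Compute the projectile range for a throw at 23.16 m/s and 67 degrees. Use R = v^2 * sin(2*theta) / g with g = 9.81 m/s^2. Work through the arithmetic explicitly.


Two times the angle = 134 degrees
sin(134) = 0.71934
R = 536.3856 * 0.71934 / 9.81 = 39.332 m

39.332 m


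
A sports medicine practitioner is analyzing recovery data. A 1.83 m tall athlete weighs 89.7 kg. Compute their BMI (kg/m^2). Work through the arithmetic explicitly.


height^2 = 3.3489 m^2
BMI = 89.7 / 3.3489 = 26.78 kg/m^2

26.78 kg/m^2


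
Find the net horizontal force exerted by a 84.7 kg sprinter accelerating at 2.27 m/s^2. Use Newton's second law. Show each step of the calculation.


Newton's second law: F = m * a
F = 84.7 * 2.27 = 192.27 N

192.27 N


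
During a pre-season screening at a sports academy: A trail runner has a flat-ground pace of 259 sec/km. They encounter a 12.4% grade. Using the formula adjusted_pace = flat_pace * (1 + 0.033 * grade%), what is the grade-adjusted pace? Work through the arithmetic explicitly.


Grade factor = 1 + 0.033 * 12.4 = 1.4092
Adjusted = 259 * 1.4092 = 364.98 sec/km

364.98 s/km


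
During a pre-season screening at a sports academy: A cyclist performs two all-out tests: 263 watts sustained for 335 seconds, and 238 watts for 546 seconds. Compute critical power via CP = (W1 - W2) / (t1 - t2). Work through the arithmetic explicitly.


W1 = P1 * t1 = 263 * 335 = 88105 J
W2 = P2 * t2 = 238 * 546 = 129948 J
CP = (88105 - 129948) / (335 - 546)
= 198.31 W

198.31 W


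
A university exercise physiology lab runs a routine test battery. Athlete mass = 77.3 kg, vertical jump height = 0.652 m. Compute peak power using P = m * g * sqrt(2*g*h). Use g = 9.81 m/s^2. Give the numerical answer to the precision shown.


sqrt(2 * 9.81 * 0.652) = sqrt(12.79224) = 3.576624 m/s
P = 77.3 * 9.81 * 3.576624
= 2712.2 W

2712.2 W


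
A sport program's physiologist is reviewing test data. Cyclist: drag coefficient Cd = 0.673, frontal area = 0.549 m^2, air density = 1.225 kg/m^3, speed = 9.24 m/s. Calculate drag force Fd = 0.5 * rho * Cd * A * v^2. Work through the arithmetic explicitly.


v^2 = 9.24^2 = 85.3776
Fd = 0.5 * 1.225 * 0.673 * 0.549 * 85.3776
= 19.321 N

19.321 N


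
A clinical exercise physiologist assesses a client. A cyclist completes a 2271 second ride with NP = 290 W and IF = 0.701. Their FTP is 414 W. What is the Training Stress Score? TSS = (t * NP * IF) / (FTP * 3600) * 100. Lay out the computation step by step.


t * NP * IF = 2271 * 290 * 0.701 = 461671.59
FTP * 3600 = 1490400
TSS = (461671.59 / 1490400) * 100 = 30.98

30.98 TSS


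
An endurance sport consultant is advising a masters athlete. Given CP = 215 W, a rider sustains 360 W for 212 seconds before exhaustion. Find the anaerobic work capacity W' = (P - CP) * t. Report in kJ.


Excess power = 360 - 215 = 145 W
Work above CP = 145 * 212 = 30740 J
W' = 30.74 kJ

30.74 kJ


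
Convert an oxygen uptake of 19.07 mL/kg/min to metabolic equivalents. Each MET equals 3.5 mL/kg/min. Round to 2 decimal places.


One MET = 3.5 mL/kg/min
Number of METs = 19.07 / 3.5
= 5.45 METs

5.45 METs


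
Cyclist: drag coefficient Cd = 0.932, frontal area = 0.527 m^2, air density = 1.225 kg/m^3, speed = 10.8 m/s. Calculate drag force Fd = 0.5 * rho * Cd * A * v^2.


v^2 = 10.8^2 = 116.64
Fd = 0.5 * 1.225 * 0.932 * 0.527 * 116.64
= 35.09 N

35.09 N


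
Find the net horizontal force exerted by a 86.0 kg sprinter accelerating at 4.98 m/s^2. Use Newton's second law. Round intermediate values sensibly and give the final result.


Newton's second law: F = m * a
F = 86.0 * 4.98 = 428.28 N

428.28 N


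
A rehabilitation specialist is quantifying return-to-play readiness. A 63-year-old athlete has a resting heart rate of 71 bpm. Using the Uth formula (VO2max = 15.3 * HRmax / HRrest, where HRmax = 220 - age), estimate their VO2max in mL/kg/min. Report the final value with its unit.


HRmax = 220 - 63 = 157 bpm
Ratio = HRmax / HRrest = 157 / 71 = 2.2113
VO2max = 15.3 * 2.2113 = 33.83 mL/kg/min

33.83 mL/kg/min


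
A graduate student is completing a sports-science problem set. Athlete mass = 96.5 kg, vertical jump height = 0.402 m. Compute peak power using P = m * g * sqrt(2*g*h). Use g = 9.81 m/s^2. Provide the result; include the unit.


sqrt(2 * 9.81 * 0.402) = sqrt(7.88724) = 2.808423 m/s
P = 96.5 * 9.81 * 2.808423
= 2658.64 W

2658.64 W


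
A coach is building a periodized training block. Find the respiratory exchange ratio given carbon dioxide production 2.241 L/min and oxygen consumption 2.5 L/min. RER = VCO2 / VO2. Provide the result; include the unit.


VCO2 = 2.241 L/min
VO2 = 2.5 L/min
RER = 2.241 / 2.5 = 0.8964

0.8964


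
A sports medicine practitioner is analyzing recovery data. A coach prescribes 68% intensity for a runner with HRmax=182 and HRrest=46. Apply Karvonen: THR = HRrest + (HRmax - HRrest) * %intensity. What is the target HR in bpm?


Heart rate reserve = 182 - 46 = 136
Intensity fraction = 68 / 100 = 0.68
THR = 46 + 136 * 0.68 = 138.48 bpm

138.48 bpm


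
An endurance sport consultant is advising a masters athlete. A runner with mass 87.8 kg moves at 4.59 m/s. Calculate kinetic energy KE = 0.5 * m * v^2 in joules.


v^2 = 4.59^2 = 21.0681
KE = 0.5 * 87.8 * 21.0681
= 924.89 J

924.89 J


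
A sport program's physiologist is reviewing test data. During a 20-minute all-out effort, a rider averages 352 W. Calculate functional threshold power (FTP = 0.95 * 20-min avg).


FTP = 0.95 * 352
= 334.4 W

334.4 W


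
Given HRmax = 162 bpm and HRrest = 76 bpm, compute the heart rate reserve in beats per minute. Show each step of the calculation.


Heart rate reserve = maximum HR minus resting HR
HRR = 162 - 76 = 86 bpm

86 bpm


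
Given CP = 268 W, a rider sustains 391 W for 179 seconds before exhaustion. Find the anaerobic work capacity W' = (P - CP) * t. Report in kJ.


Excess power = 391 - 268 = 123 W
Work above CP = 123 * 179 = 22017 J
W' = 22.017 kJ

22.017 kJ


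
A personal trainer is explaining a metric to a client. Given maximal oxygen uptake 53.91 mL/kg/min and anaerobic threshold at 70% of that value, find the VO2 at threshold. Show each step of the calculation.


Percentage as decimal = 0.7
VO2 at AT = 53.91 * 0.7 = 37.74 mL/kg/min

37.74 mL/kg/min


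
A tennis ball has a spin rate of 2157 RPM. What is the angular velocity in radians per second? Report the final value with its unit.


Convert RPM to rad/s: multiply by 2*pi and divide by 60
omega = 2157 * 2 * pi / 60
= 225.881 rad/s

225.881 rad/s


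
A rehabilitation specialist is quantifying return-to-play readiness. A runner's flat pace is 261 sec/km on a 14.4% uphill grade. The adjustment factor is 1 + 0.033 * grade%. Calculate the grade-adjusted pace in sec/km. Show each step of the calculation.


Factor = 1 + 0.033 * 14.4 = 1.4752
Adjusted pace = 261 * 1.4752
= 385.03 sec/km

385.03 s/km


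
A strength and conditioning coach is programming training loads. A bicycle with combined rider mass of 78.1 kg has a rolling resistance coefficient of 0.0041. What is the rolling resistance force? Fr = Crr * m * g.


Fr = 0.0041 * 78.1 * 9.81
= 0.32021 * 9.81
= 3.141 N

3.141 N


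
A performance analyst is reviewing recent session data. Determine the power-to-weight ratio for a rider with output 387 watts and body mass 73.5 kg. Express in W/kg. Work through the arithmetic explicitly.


P/W = 387 / 73.5 = 5.265 W/kg

5.265 W/kg


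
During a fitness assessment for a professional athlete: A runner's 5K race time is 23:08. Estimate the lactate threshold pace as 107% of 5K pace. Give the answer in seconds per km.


Total race time = 23*60 + 8 = 1388 seconds
5K pace = 1388 / 5 = 277.6 sec/km
LT pace = 277.6 * 1.07 = 297.03 sec/km

297.03 s/km


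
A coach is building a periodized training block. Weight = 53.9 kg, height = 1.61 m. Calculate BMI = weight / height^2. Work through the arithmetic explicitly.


height^2 = 1.61^2 = 2.5921
BMI = 53.9 / 2.5921 = 20.79 kg/m^2

20.79 kg/m^2


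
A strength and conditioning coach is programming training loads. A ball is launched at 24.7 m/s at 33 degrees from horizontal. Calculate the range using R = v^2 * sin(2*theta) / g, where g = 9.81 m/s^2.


sin(2 * 33) = sin(66) = 0.913545
v^2 = 24.7^2 = 610.09
R = 610.09 * 0.913545 / 9.81
= 56.814 m

56.814 m


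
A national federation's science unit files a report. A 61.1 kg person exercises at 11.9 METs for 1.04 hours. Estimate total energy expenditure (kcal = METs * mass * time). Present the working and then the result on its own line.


Energy = METs * mass(kg) * time(h)
= 11.9 * 61.1 * 1.04
= 756.17 kcal

756.17 kcal


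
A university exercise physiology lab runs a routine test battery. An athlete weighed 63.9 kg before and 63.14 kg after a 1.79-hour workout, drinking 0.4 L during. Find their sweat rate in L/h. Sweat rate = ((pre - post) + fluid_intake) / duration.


Body mass change = 0.76 kg
Total sweat loss = 0.76 + 0.4 = 1.16 L
Rate = 1.16 / 1.79 = 0.648 L/h

0.648 L/h


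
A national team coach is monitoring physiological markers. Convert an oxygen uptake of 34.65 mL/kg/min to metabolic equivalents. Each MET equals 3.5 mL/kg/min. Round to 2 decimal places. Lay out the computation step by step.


One MET = 3.5 mL/kg/min
Number of METs = 34.65 / 3.5
= 9.9 METs

9.9 METs


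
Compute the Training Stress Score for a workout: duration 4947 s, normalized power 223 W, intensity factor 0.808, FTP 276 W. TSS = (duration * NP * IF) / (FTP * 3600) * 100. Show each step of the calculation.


Product = 4947 * 223 * 0.808 = 891370.248
Base = 276 * 3600 = 993600
TSS = 891370.248 / 993600 * 100 = 89.71

89.71 TSS


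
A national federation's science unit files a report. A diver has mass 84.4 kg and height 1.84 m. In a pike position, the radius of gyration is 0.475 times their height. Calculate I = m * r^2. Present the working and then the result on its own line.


r = 0.475 * 1.84 = 0.874 m
I = m * r^2 = 84.4 * 0.763876 = 64.471 kg*m^2

64.471 kg*m^2


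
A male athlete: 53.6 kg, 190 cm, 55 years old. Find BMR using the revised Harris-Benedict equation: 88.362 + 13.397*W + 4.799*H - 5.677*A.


Intercept = 88.362
Weight contribution = 13.397 * 53.6 = 718.0792
Height contribution = 4.799 * 190 = 911.81
Age contribution = 5.677 * 55 = 312.235
BMR = 88.362 + 718.0792 + 911.81 - 312.235
= 1406.02 kcal/day

1406.02 kcal/day


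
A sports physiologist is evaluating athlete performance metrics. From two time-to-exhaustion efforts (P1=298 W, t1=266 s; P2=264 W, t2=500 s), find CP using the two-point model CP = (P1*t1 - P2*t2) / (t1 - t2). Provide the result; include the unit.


Work in trial 1 = 79268 J
Work in trial 2 = 132000 J
Delta work = -52732 J
Delta time = -234 s
CP = -52732 / -234 = 225.35 W

225.35 W


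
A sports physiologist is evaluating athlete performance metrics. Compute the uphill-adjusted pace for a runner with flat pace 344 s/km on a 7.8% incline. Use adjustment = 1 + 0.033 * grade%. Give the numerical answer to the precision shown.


Adjustment factor = 1 + 0.033 * 7.8 = 1.2574
Grade-adjusted pace = 344 * 1.2574 = 432.55 s/km

432.55 s/km


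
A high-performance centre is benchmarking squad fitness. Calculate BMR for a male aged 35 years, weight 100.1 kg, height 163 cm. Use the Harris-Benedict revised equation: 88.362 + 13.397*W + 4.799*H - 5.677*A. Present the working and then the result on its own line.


Substituting values:
W term = 13.397 * 100.1 = 1341.0397
H term = 4.799 * 163 = 782.237
A term = 5.677 * 35 = 198.695
BMR = 2012.94 kcal/day

2012.94 kcal/day


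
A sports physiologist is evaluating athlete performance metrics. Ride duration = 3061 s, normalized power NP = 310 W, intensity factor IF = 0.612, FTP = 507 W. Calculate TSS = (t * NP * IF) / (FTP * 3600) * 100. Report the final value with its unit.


Numerator = 3061 * 310 * 0.612 = 580732.92
Denominator = 507 * 3600 = 1825200
TSS = 580732.92 / 1825200 * 100
= 31.82

31.82 TSS


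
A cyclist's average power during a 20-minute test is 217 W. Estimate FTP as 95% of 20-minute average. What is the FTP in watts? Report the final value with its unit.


FTP = 20-min power * 0.95
= 217 * 0.95
= 206.15 W

206.15 W


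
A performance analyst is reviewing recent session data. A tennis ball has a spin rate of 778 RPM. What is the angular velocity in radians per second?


Convert RPM to rad/s: multiply by 2*pi and divide by 60
omega = 778 * 2 * pi / 60
= 81.472 rad/s

81.472 rad/s


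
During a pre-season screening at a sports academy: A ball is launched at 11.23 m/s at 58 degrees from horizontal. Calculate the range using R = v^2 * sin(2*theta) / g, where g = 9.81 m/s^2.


sin(2 * 58) = sin(116) = 0.898794
v^2 = 11.23^2 = 126.1129
R = 126.1129 * 0.898794 / 9.81
= 11.554 m

11.554 m


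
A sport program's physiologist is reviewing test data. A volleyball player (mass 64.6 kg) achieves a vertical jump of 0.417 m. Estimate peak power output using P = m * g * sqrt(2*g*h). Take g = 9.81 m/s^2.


2 * g * h = 2 * 9.81 * 0.417 = 8.18154
sqrt(8.18154) = 2.860339 m/s
P = 64.6 * 9.81 * 2.860339 = 1812.67 W

1812.67 W


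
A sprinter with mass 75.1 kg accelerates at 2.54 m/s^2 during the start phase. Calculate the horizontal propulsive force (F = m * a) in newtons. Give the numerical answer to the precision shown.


F = m * a
= 75.1 * 2.54
= 190.75 N

190.75 N


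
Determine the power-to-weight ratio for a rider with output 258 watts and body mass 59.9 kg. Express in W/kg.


P/W = 258 / 59.9 = 4.307 W/kg

4.307 W/kg


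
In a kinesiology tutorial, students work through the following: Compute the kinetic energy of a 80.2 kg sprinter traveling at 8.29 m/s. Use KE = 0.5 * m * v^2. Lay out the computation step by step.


Velocity squared = 68.7241
KE = 0.5 * 80.2 * 68.7241 = 2755.84 J

2755.84 J


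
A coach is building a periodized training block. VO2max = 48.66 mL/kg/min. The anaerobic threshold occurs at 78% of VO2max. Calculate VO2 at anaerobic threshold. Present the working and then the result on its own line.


AT fraction = 78 / 100 = 0.78
AT VO2 = 48.66 * 0.78
= 37.95 mL/kg/min

37.95 mL/kg/min


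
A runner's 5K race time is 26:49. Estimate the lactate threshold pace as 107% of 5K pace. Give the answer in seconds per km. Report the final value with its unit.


Total race time = 26*60 + 49 = 1609 seconds
5K pace = 1609 / 5 = 321.8 sec/km
LT pace = 321.8 * 1.07 = 344.33 sec/km

344.33 s/km


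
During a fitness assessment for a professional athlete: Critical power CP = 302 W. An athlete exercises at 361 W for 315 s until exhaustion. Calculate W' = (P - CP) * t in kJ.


P - CP = 361 - 302 = 59 W
W' = 59 * 315 = 18585 J
= 18585 / 1000 = 18.585 kJ

18.585 kJ
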